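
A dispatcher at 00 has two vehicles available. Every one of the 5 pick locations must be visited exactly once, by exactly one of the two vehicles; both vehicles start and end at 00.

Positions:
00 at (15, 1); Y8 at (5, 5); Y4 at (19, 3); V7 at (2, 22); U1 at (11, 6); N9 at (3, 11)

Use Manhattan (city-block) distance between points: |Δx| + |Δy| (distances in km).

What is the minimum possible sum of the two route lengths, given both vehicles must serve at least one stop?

80 km — the smallest possible combined total.

Check every non-empty split of the stops between the two vehicles; for each half take its own optimal tour:
  {Y8} + {Y4, V7, U1, N9}: 28 + 76 = 104
  {Y4} + {Y8, V7, U1, N9}: 12 + 68 = 80
  {Y8, Y4} + {V7, U1, N9}: 36 + 68 = 104
  {V7} + {Y8, Y4, U1, N9}: 68 + 52 = 120
  {Y8, V7} + {Y4, U1, N9}: 68 + 52 = 120
  {Y4, V7} + {Y8, U1, N9}: 76 + 44 = 120
  … (15 splits in total)
Best: vehicle 1 00 → Y4 → 00 = 12; vehicle 2 00 → Y8 → V7 → N9 → U1 → 00 = 68; combined 80.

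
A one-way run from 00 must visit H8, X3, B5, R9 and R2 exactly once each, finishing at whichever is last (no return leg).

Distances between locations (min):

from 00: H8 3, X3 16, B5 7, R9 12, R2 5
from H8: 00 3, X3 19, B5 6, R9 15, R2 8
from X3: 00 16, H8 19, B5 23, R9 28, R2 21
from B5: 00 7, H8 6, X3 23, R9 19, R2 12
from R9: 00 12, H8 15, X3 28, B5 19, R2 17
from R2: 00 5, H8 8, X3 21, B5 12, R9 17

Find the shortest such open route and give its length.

Minimum one-way distance = 66 min.

There are 5! = 120 possible orderings.
00 - H8 - X3 - B5 - R9 - R2: 3+19+23+19+17 = 81
00 - H8 - X3 - B5 - R2 - R9: 3+19+23+12+17 = 74
00 - H8 - X3 - R9 - B5 - R2: 3+19+28+19+12 = 81
00 - H8 - X3 - R9 - R2 - B5: 3+19+28+17+12 = 79
00 - H8 - X3 - R2 - B5 - R9: 3+19+21+12+19 = 74
00 - H8 - X3 - R2 - R9 - B5: 3+19+21+17+19 = 79
00 - H8 - B5 - X3 - R9 - R2: 3+6+23+28+17 = 77
00 - H8 - B5 - X3 - R2 - R9: 3+6+23+21+17 = 70
00 - H8 - B5 - R9 - X3 - R2: 3+6+19+28+21 = 77
00 - H8 - B5 - R9 - R2 - X3: 3+6+19+17+21 = 66
00 - H8 - B5 - R2 - X3 - R9: 3+6+12+21+28 = 70
00 - H8 - B5 - R2 - R9 - X3: 3+6+12+17+28 = 66
00 - H8 - R9 - X3 - B5 - R2: 3+15+28+23+12 = 81
00 - H8 - R9 - X3 - R2 - B5: 3+15+28+21+12 = 79
… (106 more)
The minimum is 66.
One shortest path: 00 → H8 → B5 → R9 → R2 → X3.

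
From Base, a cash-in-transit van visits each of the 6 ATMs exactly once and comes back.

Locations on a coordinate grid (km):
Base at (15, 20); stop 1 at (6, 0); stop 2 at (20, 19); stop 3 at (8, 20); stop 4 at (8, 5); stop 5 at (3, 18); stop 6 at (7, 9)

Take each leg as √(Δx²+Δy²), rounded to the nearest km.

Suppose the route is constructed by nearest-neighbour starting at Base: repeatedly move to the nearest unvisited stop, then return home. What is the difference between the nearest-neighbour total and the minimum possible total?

From Base: stop 2=5, stop 3=7, stop 5=12, stop 6=14, stop 4=17, stop 1=22 → choose stop 2 (5).
From stop 2: stop 3=12, stop 6=16, stop 5=17, stop 4=18, stop 1=24 → choose stop 3 (12).
From stop 3: stop 5=5, stop 6=11, stop 4=15, stop 1=20 → choose stop 5 (5).
From stop 5: stop 6=10, stop 4=14, stop 1=18 → choose stop 6 (10).
From stop 6: stop 4=4, stop 1=9 → choose stop 4 (4).
From stop 4: stop 1=5 → choose stop 1 (5).
NN route Base → stop 2 → stop 3 → stop 5 → stop 6 → stop 4 → stop 1 → Base costs 63.
Optimal: Base → stop 2 → stop 4 → stop 1 → stop 6 → stop 5 → stop 3 → Base costs 59 (by enumerating all 360 distinct tours).
Excess = 63 − 59 = 4.

Excess over optimum: 4 km.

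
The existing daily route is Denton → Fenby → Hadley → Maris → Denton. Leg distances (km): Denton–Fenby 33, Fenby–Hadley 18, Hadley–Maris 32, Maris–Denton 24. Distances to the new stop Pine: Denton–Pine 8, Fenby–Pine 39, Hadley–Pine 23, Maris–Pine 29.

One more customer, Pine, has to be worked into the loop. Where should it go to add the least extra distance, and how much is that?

Minimum extra distance: 13 km, inserting Pine between Maris and Denton.

Insertion cost between consecutive stops i–j is d(i,Pine) + d(Pine,j) − d(i,j):
  between Denton and Fenby: 8 + 39 − 33 = 14
  between Fenby and Hadley: 39 + 23 − 18 = 44
  between Hadley and Maris: 23 + 29 − 32 = 20
  between Maris and Denton: 29 + 8 − 24 = 13
Cheapest insertion is between Maris and Denton, adding 13.
New total = 107 + 13 = 120.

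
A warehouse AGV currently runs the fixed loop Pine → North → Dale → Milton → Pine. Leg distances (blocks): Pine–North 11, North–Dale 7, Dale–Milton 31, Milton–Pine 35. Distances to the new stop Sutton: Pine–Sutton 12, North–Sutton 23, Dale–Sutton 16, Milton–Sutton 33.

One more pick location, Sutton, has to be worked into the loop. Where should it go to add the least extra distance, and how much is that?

Minimum extra distance: 10 blocks, inserting Sutton between Milton and Pine.

Insertion cost between consecutive stops i–j is d(i,Sutton) + d(Sutton,j) − d(i,j):
  between Pine and North: 12 + 23 − 11 = 24
  between North and Dale: 23 + 16 − 7 = 32
  between Dale and Milton: 16 + 33 − 31 = 18
  between Milton and Pine: 33 + 12 − 35 = 10
Cheapest insertion is between Milton and Pine, adding 10.
New total = 84 + 10 = 94.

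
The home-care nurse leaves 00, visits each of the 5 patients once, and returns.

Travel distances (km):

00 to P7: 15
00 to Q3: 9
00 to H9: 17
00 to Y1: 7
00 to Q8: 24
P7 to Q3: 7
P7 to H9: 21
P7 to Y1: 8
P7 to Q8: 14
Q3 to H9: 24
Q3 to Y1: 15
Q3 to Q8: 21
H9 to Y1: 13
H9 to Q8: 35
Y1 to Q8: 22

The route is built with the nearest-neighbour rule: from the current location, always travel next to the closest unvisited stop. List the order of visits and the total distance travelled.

Total distance 95 km via the nearest-neighbour route 00 → Y1 → P7 → Q3 → Q8 → H9 → 00.

00 → [Y1:7 / Q3:9 / P7:15 / H9:17 / Q8:24] → Y1 (7)
Y1 → [P7:8 / H9:13 / Q3:15 / Q8:22] → P7 (8)
P7 → [Q3:7 / Q8:14 / H9:21] → Q3 (7)
Q3 → [Q8:21 / H9:24] → Q8 (21)
Q8 → [H9:35] → H9 (35)
Return H9→00: 17.
Total = 7 + 8 + 7 + 21 + 35 + 17 = 95.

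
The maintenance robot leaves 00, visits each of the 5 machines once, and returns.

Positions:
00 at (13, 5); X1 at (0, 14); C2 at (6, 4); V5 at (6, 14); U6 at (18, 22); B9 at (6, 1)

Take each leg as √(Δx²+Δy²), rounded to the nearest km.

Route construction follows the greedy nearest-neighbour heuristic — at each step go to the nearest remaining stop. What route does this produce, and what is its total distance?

67 km along 00 → C2 → B9 → V5 → X1 → U6 → 00.

At 00 the remaining stops are C2 7, B9 8, V5 11, X1 16, U6 18; go to C2.
At C2 the remaining stops are B9 3, V5 10, X1 12, U6 22; go to B9.
At B9 the remaining stops are V5 13, X1 14, U6 24; go to V5.
At V5 the remaining stops are X1 6, U6 14; go to X1.
At X1 the remaining stops are U6 20; go to U6.
Return U6→00: 18.
Total = 7 + 3 + 13 + 6 + 20 + 18 = 67.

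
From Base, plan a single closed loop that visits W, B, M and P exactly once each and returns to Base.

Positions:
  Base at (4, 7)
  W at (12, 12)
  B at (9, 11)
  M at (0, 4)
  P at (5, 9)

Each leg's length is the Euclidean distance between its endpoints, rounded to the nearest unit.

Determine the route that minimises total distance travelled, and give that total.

There are 12 distinct closed tours to check (reversals are equivalent).
Base → W → B → M → P → Base: 9+3+11+7+2 = 32
Base → W → B → P → M → Base: 9+3+4+7+5 = 28
Base → W → M → B → P → Base: 9+14+11+4+2 = 40
Base → W → M → P → B → Base: 9+14+7+4+6 = 40
Base → W → P → B → M → Base: 9+8+4+11+5 = 37
Base → W → P → M → B → Base: 9+8+7+11+6 = 41
Base → B → W → M → P → Base: 6+3+14+7+2 = 32
Base → B → W → P → M → Base: 6+3+8+7+5 = 29
Base → B → M → W → P → Base: 6+11+14+8+2 = 41
Base → B → P → W → M → Base: 6+4+8+14+5 = 37
Base → M → W → B → P → Base: 5+14+3+4+2 = 28
Base → M → B → W → P → Base: 5+11+3+8+2 = 29
The minimum is 28.
One optimal route: Base → W → B → P → M → Base (or its reverse).

Minimum total distance: 28.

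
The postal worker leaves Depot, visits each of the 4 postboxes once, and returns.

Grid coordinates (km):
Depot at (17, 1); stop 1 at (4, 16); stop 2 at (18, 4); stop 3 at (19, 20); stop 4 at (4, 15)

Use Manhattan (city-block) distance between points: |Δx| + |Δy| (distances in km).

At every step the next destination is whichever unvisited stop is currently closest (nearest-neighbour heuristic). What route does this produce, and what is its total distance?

68 km along Depot → stop 2 → stop 3 → stop 1 → stop 4 → Depot.

From Depot: distances to unvisited — stop 2=4, stop 3=21, stop 4=27, stop 1=28. Nearest is stop 2 (4).
From stop 2: distances to unvisited — stop 3=17, stop 4=25, stop 1=26. Nearest is stop 3 (17).
From stop 3: distances to unvisited — stop 1=19, stop 4=20. Nearest is stop 1 (19).
From stop 1: distances to unvisited — stop 4=1. Nearest is stop 4 (1).
Return stop 4→Depot: 27.
Total = 4 + 17 + 19 + 1 + 27 = 68.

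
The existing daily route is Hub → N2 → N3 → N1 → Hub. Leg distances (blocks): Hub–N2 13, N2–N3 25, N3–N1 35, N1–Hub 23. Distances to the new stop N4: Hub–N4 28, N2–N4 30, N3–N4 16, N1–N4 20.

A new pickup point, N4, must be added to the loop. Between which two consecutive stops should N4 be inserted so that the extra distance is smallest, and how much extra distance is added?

Adding 1 blocks by placing N4 on the N3–N1 leg.

Insertion cost between consecutive stops i–j is d(i,N4) + d(N4,j) − d(i,j):
  between Hub and N2: 28 + 30 − 13 = 45
  between N2 and N3: 30 + 16 − 25 = 21
  between N3 and N1: 16 + 20 − 35 = 1
  between N1 and Hub: 20 + 28 − 23 = 25
Cheapest insertion is between N3 and N1, adding 1.
New total = 96 + 1 = 97.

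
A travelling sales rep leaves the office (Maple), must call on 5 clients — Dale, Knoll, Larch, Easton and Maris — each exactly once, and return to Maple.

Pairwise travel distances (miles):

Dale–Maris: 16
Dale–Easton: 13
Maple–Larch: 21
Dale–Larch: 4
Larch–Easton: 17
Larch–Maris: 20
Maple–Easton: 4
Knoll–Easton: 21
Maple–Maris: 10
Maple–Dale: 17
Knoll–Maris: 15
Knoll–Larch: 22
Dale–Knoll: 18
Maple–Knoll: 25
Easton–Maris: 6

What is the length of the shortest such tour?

Shortest round trip = 68 miles.

There are 60 distinct closed tours to check (reversals are equivalent).
Maple-Dale-Knoll-Larch-Easton-Maris-Maple: 17+18+22+17+6+10 = 90
Maple-Dale-Knoll-Larch-Maris-Easton-Maple: 17+18+22+20+6+4 = 87
Maple-Dale-Knoll-Easton-Larch-Maris-Maple: 17+18+21+17+20+10 = 103
Maple-Dale-Knoll-Easton-Maris-Larch-Maple: 17+18+21+6+20+21 = 103
Maple-Dale-Knoll-Maris-Larch-Easton-Maple: 17+18+15+20+17+4 = 91
Maple-Dale-Knoll-Maris-Easton-Larch-Maple: 17+18+15+6+17+21 = 94
Maple-Dale-Larch-Knoll-Easton-Maris-Maple: 17+4+22+21+6+10 = 80
Maple-Dale-Larch-Knoll-Maris-Easton-Maple: 17+4+22+15+6+4 = 68
Maple-Dale-Larch-Easton-Knoll-Maris-Maple: 17+4+17+21+15+10 = 84
Maple-Dale-Larch-Easton-Maris-Knoll-Maple: 17+4+17+6+15+25 = 84
Maple-Dale-Larch-Maris-Knoll-Easton-Maple: 17+4+20+15+21+4 = 81
Maple-Dale-Larch-Maris-Easton-Knoll-Maple: 17+4+20+6+21+25 = 93
Maple-Dale-Easton-Knoll-Larch-Maris-Maple: 17+13+21+22+20+10 = 103
Maple-Dale-Easton-Knoll-Maris-Larch-Maple: 17+13+21+15+20+21 = 107
… (46 more)
The minimum is 68.
One optimal route: Maple → Dale → Larch → Knoll → Maris → Easton → Maple (or its reverse).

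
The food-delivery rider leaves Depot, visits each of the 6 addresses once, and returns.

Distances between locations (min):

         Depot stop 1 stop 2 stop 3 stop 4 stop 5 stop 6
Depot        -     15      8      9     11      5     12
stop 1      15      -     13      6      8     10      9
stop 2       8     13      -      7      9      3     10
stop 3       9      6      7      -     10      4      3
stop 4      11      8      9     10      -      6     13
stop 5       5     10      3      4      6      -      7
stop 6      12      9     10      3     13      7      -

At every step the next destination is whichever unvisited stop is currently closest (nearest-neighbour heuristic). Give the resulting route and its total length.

Depot → [stop 5:5 / stop 2:8 / stop 3:9 / stop 4:11 / stop 6:12 / stop 1:15] → stop 5 (5)
stop 5 → [stop 2:3 / stop 3:4 / stop 4:6 / stop 6:7 / stop 1:10] → stop 2 (3)
stop 2 → [stop 3:7 / stop 4:9 / stop 6:10 / stop 1:13] → stop 3 (7)
stop 3 → [stop 6:3 / stop 1:6 / stop 4:10] → stop 6 (3)
stop 6 → [stop 1:9 / stop 4:13] → stop 1 (9)
stop 1 → [stop 4:8] → stop 4 (8)
Return stop 4→Depot: 11.
Total = 5 + 3 + 7 + 3 + 9 + 8 + 11 = 46.

46 min along Depot → stop 5 → stop 2 → stop 3 → stop 6 → stop 1 → stop 4 → Depot.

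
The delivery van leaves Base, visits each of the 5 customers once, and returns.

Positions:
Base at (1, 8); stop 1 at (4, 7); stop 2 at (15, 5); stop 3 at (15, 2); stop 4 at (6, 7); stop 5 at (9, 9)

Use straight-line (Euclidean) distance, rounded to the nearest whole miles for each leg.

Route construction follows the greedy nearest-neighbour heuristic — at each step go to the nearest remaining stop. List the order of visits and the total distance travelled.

Base → [stop 1:3 / stop 4:5 / stop 5:8 / stop 2:14 / stop 3:15] → stop 1 (3)
stop 1 → [stop 4:2 / stop 5:5 / stop 2:11 / stop 3:12] → stop 4 (2)
stop 4 → [stop 5:4 / stop 2:9 / stop 3:10] → stop 5 (4)
stop 5 → [stop 2:7 / stop 3:9] → stop 2 (7)
stop 2 → [stop 3:3] → stop 3 (3)
Return stop 3→Base: 15.
Total = 3 + 2 + 4 + 7 + 3 + 15 = 34.

Nearest-neighbour total = 34 miles; route Base → stop 1 → stop 4 → stop 5 → stop 2 → stop 3 → Base.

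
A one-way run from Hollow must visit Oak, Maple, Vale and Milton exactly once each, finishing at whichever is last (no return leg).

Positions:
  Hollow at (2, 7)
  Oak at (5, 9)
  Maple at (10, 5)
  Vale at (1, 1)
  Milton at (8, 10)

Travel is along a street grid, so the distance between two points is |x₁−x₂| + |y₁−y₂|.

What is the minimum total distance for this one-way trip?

There are 4! = 24 possible orderings.
Hollow→Oak→Maple→Vale→Milton: 5+9+13+16 = 43
Hollow→Oak→Maple→Milton→Vale: 5+9+7+16 = 37
Hollow→Oak→Vale→Maple→Milton: 5+12+13+7 = 37
Hollow→Oak→Vale→Milton→Maple: 5+12+16+7 = 40
Hollow→Oak→Milton→Maple→Vale: 5+4+7+13 = 29
Hollow→Oak→Milton→Vale→Maple: 5+4+16+13 = 38
Hollow→Maple→Oak→Vale→Milton: 10+9+12+16 = 47
Hollow→Maple→Oak→Milton→Vale: 10+9+4+16 = 39
Hollow→Maple→Vale→Oak→Milton: 10+13+12+4 = 39
Hollow→Maple→Vale→Milton→Oak: 10+13+16+4 = 43
Hollow→Maple→Milton→Oak→Vale: 10+7+4+12 = 33
Hollow→Maple→Milton→Vale→Oak: 10+7+16+12 = 45
Hollow→Vale→Oak→Maple→Milton: 7+12+9+7 = 35
Hollow→Vale→Oak→Milton→Maple: 7+12+4+7 = 30
… (10 more)
The minimum is 29.
One shortest path: Hollow → Oak → Milton → Maple → Vale.

Minimum one-way distance = 29.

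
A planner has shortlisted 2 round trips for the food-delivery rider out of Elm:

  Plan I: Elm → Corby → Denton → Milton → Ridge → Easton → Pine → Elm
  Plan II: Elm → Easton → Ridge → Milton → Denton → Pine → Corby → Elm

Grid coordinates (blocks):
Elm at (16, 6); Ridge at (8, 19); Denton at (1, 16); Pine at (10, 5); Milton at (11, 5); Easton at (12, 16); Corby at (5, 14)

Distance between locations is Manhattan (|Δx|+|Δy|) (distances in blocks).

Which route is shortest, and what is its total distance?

Shortest is Plan I, total 90 blocks.

Plan I: 19 + 6 + 21 + 17 + 7 + 13 + 7 = 90
Plan II: 14 + 7 + 17 + 21 + 20 + 14 + 19 = 112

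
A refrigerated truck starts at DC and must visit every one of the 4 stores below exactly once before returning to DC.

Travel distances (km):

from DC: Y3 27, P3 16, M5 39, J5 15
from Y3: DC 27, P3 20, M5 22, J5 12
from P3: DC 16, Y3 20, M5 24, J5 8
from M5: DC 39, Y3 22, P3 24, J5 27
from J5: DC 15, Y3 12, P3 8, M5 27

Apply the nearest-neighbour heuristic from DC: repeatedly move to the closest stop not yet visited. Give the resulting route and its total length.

From DC: distances to unvisited — J5=15, P3=16, Y3=27, M5=39. Nearest is J5 (15).
From J5: distances to unvisited — P3=8, Y3=12, M5=27. Nearest is P3 (8).
From P3: distances to unvisited — Y3=20, M5=24. Nearest is Y3 (20).
From Y3: distances to unvisited — M5=22. Nearest is M5 (22).
Return M5→DC: 39.
Total = 15 + 8 + 20 + 22 + 39 = 104.

104 km along DC → J5 → P3 → Y3 → M5 → DC.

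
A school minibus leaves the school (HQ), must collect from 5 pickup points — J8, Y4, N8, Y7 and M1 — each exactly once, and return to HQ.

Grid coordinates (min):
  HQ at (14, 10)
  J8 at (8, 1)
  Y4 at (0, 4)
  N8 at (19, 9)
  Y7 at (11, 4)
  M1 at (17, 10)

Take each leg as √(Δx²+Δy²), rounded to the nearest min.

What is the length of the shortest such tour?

With 5 stops there are 5!/2 = 60 distinct round trips (a route and its reverse cost the same).
HQ-J8-Y4-N8-Y7-M1-HQ: 11+9+20+9+8+3 = 60
HQ-J8-Y4-N8-M1-Y7-HQ: 11+9+20+2+8+7 = 57
HQ-J8-Y4-Y7-N8-M1-HQ: 11+9+11+9+2+3 = 45
HQ-J8-Y4-Y7-M1-N8-HQ: 11+9+11+8+2+5 = 46
HQ-J8-Y4-M1-N8-Y7-HQ: 11+9+18+2+9+7 = 56
HQ-J8-Y4-M1-Y7-N8-HQ: 11+9+18+8+9+5 = 60
HQ-J8-N8-Y4-Y7-M1-HQ: 11+14+20+11+8+3 = 67
HQ-J8-N8-Y4-M1-Y7-HQ: 11+14+20+18+8+7 = 78
HQ-J8-N8-Y7-Y4-M1-HQ: 11+14+9+11+18+3 = 66
HQ-J8-N8-Y7-M1-Y4-HQ: 11+14+9+8+18+15 = 75
HQ-J8-N8-M1-Y4-Y7-HQ: 11+14+2+18+11+7 = 63
HQ-J8-N8-M1-Y7-Y4-HQ: 11+14+2+8+11+15 = 61
HQ-J8-Y7-Y4-N8-M1-HQ: 11+4+11+20+2+3 = 51
HQ-J8-Y7-Y4-M1-N8-HQ: 11+4+11+18+2+5 = 51
… (46 more)
HQ-Y4-J8-Y7-N8-M1-HQ: 15+9+4+9+2+3 = 42  ← best
The minimum is 42.
One optimal route: HQ → Y4 → J8 → Y7 → N8 → M1 → HQ (or its reverse).

42 min — the shortest possible round trip.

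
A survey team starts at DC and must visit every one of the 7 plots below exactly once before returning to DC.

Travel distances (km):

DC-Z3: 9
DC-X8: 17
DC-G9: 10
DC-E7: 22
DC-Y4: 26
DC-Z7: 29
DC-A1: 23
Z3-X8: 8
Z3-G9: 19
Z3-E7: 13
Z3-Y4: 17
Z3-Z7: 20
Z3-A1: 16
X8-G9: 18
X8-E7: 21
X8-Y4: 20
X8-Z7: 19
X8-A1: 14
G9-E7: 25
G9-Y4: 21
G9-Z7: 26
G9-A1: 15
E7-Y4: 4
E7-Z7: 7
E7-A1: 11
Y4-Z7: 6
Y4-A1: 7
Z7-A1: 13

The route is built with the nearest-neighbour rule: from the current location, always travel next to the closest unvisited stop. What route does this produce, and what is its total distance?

DC → [Z3:9 / G9:10 / X8:17 / E7:22 / A1:23 / Y4:26 / Z7:29] → Z3 (9)
Z3 → [X8:8 / E7:13 / A1:16 / Y4:17 / G9:19 / Z7:20] → X8 (8)
X8 → [A1:14 / G9:18 / Z7:19 / Y4:20 / E7:21] → A1 (14)
A1 → [Y4:7 / E7:11 / Z7:13 / G9:15] → Y4 (7)
Y4 → [E7:4 / Z7:6 / G9:21] → E7 (4)
E7 → [Z7:7 / G9:25] → Z7 (7)
Z7 → [G9:26] → G9 (26)
Return G9→DC: 10.
Total = 9 + 8 + 14 + 7 + 4 + 7 + 26 + 10 = 85.

Nearest-neighbour total = 85 km; route DC → Z3 → X8 → A1 → Y4 → E7 → Z7 → G9 → DC.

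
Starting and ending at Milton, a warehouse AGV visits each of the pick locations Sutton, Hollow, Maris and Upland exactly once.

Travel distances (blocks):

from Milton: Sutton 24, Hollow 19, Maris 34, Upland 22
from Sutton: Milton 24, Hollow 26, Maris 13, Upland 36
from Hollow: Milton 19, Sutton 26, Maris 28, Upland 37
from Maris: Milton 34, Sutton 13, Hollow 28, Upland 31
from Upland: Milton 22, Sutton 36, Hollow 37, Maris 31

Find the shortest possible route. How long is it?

111 blocks — the shortest possible round trip.

With 4 stops there are 4!/2 = 12 distinct round trips (a route and its reverse cost the same).
Milton - Sutton - Hollow - Maris - Upland - Milton: 24+26+28+31+22 = 131
Milton - Sutton - Hollow - Upland - Maris - Milton: 24+26+37+31+34 = 152
Milton - Sutton - Maris - Hollow - Upland - Milton: 24+13+28+37+22 = 124
Milton - Sutton - Maris - Upland - Hollow - Milton: 24+13+31+37+19 = 124
Milton - Sutton - Upland - Hollow - Maris - Milton: 24+36+37+28+34 = 159
Milton - Sutton - Upland - Maris - Hollow - Milton: 24+36+31+28+19 = 138
Milton - Hollow - Sutton - Maris - Upland - Milton: 19+26+13+31+22 = 111
Milton - Hollow - Sutton - Upland - Maris - Milton: 19+26+36+31+34 = 146
Milton - Hollow - Maris - Sutton - Upland - Milton: 19+28+13+36+22 = 118
Milton - Hollow - Upland - Sutton - Maris - Milton: 19+37+36+13+34 = 139
Milton - Maris - Sutton - Hollow - Upland - Milton: 34+13+26+37+22 = 132
Milton - Maris - Hollow - Sutton - Upland - Milton: 34+28+26+36+22 = 146
The minimum is 111.
One optimal route: Milton → Hollow → Sutton → Maris → Upland → Milton (or its reverse).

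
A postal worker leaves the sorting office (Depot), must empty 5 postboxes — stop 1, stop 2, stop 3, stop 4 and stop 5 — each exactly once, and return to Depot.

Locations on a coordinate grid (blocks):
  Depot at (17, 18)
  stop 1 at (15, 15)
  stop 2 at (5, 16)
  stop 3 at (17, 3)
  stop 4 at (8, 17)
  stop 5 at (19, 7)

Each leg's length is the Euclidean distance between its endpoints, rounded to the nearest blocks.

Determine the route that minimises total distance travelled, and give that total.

Shortest round trip = 47 blocks.

With 5 stops there are 5!/2 = 60 distinct round trips (a route and its reverse cost the same).
Depot→stop 1→stop 2→stop 3→stop 4→stop 5→Depot: 4+10+18+17+15+11 = 75
Depot→stop 1→stop 2→stop 3→stop 5→stop 4→Depot: 4+10+18+4+15+9 = 60
Depot→stop 1→stop 2→stop 4→stop 3→stop 5→Depot: 4+10+3+17+4+11 = 49
Depot→stop 1→stop 2→stop 4→stop 5→stop 3→Depot: 4+10+3+15+4+15 = 51
Depot→stop 1→stop 2→stop 5→stop 3→stop 4→Depot: 4+10+17+4+17+9 = 61
Depot→stop 1→stop 2→stop 5→stop 4→stop 3→Depot: 4+10+17+15+17+15 = 78
Depot→stop 1→stop 3→stop 2→stop 4→stop 5→Depot: 4+12+18+3+15+11 = 63
Depot→stop 1→stop 3→stop 2→stop 5→stop 4→Depot: 4+12+18+17+15+9 = 75
Depot→stop 1→stop 3→stop 4→stop 2→stop 5→Depot: 4+12+17+3+17+11 = 64
Depot→stop 1→stop 3→stop 4→stop 5→stop 2→Depot: 4+12+17+15+17+12 = 77
Depot→stop 1→stop 3→stop 5→stop 2→stop 4→Depot: 4+12+4+17+3+9 = 49
Depot→stop 1→stop 3→stop 5→stop 4→stop 2→Depot: 4+12+4+15+3+12 = 50
Depot→stop 1→stop 4→stop 2→stop 3→stop 5→Depot: 4+7+3+18+4+11 = 47
Depot→stop 1→stop 4→stop 2→stop 5→stop 3→Depot: 4+7+3+17+4+15 = 50
… (46 more)
The minimum is 47.
One optimal route: Depot → stop 1 → stop 4 → stop 2 → stop 3 → stop 5 → Depot (or its reverse).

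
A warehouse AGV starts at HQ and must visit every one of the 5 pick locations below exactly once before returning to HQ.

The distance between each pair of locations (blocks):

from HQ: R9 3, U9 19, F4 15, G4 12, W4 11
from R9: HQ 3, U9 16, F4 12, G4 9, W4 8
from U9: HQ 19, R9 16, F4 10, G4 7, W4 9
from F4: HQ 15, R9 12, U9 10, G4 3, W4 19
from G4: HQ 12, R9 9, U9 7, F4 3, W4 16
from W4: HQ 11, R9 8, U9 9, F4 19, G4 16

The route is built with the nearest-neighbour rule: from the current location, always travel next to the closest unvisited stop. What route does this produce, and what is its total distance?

HQ → [R9:3 / W4:11 / G4:12 / F4:15 / U9:19] → R9 (3)
R9 → [W4:8 / G4:9 / F4:12 / U9:16] → W4 (8)
W4 → [U9:9 / G4:16 / F4:19] → U9 (9)
U9 → [G4:7 / F4:10] → G4 (7)
G4 → [F4:3] → F4 (3)
Return F4→HQ: 15.
Total = 3 + 8 + 9 + 7 + 3 + 15 = 45.

Nearest-neighbour total = 45 blocks; route HQ → R9 → W4 → U9 → G4 → F4 → HQ.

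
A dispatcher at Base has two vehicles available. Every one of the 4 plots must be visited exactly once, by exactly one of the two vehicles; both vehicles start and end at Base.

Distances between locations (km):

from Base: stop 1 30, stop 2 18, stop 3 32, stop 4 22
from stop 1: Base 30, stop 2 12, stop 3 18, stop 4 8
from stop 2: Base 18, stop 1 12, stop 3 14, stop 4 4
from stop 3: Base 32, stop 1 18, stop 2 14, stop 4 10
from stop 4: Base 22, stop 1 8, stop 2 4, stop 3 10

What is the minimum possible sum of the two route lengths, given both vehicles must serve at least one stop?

Minimum combined distance: 116 km.

There are 2^3 − 1 = 7 ways to divide the 4 stops into two non-empty groups. For each, the best each vehicle can do is its own shortest tour through its group:
  {stop 1} + {stop 2, stop 3, stop 4}: 60 + 64 = 124
  {stop 2} + {stop 1, stop 3, stop 4}: 36 + 80 = 116
  {stop 1, stop 2} + {stop 3, stop 4}: 60 + 64 = 124
  {stop 3} + {stop 1, stop 2, stop 4}: 64 + 60 = 124
  {stop 1, stop 3} + {stop 2, stop 4}: 80 + 44 = 124
  {stop 2, stop 3} + {stop 1, stop 4}: 64 + 60 = 124
  … (7 splits in total)
Best: vehicle 1 Base → stop 2 → Base = 36; vehicle 2 Base → stop 1 → stop 3 → stop 4 → Base = 80; combined 116.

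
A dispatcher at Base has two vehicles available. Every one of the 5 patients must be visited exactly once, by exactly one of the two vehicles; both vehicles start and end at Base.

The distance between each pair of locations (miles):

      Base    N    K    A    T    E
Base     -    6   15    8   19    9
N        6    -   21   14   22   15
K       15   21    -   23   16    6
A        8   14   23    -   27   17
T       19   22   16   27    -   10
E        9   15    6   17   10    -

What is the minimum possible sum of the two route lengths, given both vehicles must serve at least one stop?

75 miles — the smallest possible combined total.

Try each way of splitting the stops between the two vehicles (each non-empty) and, for each split, find the best tour for each vehicle:
  {N} + {K, A, T, E}: 12 + 66 = 78
  {K} + {N, A, T, E}: 30 + 63 = 93
  {N, K} + {A, T, E}: 42 + 54 = 96
  {A} + {N, K, T, E}: 16 + 59 = 75
  {N, A} + {K, T, E}: 28 + 50 = 78
  {K, A} + {N, T, E}: 46 + 47 = 93
  … (15 splits in total)
Best: vehicle 1 Base → A → Base = 16; vehicle 2 Base → N → T → K → E → Base = 59; combined 75.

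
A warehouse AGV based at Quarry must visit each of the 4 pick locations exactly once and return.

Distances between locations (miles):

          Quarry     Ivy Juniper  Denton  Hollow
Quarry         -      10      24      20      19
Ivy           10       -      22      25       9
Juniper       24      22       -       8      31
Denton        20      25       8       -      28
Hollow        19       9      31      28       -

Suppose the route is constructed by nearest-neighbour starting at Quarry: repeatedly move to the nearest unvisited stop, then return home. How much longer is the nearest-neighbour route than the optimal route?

From Quarry: Ivy=10, Hollow=19, Denton=20, Juniper=24 → choose Ivy (10).
From Ivy: Hollow=9, Juniper=22, Denton=25 → choose Hollow (9).
From Hollow: Denton=28, Juniper=31 → choose Denton (28).
From Denton: Juniper=8 → choose Juniper (8).
NN route Quarry → Ivy → Hollow → Denton → Juniper → Quarry costs 79.
Optimal: Quarry → Ivy → Hollow → Juniper → Denton → Quarry costs 78 (by enumerating all 12 distinct tours).
Excess = 79 − 78 = 1.

The nearest-neighbour route is 1 miles longer than optimal.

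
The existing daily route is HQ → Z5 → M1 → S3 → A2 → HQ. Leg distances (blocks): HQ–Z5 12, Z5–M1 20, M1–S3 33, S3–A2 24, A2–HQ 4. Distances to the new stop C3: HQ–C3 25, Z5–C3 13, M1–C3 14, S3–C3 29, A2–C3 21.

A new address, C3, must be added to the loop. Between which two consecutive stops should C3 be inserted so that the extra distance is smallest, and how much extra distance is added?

Adding 7 blocks by placing C3 on the Z5–M1 leg.

Insertion cost between consecutive stops i–j is d(i,C3) + d(C3,j) − d(i,j):
  between HQ and Z5: 25 + 13 − 12 = 26
  between Z5 and M1: 13 + 14 − 20 = 7
  between M1 and S3: 14 + 29 − 33 = 10
  between S3 and A2: 29 + 21 − 24 = 26
  between A2 and HQ: 21 + 25 − 4 = 42
Cheapest insertion is between Z5 and M1, adding 7.
New total = 93 + 7 = 100.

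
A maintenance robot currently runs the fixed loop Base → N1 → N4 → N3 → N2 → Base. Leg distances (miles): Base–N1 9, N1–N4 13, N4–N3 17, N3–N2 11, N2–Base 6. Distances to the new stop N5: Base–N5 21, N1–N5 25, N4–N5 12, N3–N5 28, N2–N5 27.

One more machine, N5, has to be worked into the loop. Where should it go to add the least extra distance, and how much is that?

+23 miles — insert N5 between N4 and N3.

Insertion cost between consecutive stops i–j is d(i,N5) + d(N5,j) − d(i,j):
  between Base and N1: 21 + 25 − 9 = 37
  between N1 and N4: 25 + 12 − 13 = 24
  between N4 and N3: 12 + 28 − 17 = 23
  between N3 and N2: 28 + 27 − 11 = 44
  between N2 and Base: 27 + 21 − 6 = 42
Cheapest insertion is between N4 and N3, adding 23.
New total = 56 + 23 = 79.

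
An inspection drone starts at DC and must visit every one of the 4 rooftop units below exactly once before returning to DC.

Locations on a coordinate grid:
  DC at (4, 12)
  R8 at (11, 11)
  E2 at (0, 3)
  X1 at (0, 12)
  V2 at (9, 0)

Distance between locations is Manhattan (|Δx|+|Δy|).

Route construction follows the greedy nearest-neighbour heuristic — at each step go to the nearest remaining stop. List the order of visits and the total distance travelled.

Total distance 46 via the nearest-neighbour route DC → X1 → E2 → V2 → R8 → DC.

From DC: distances to unvisited — X1=4, R8=8, E2=13, V2=17. Nearest is X1 (4).
From X1: distances to unvisited — E2=9, R8=12, V2=21. Nearest is E2 (9).
From E2: distances to unvisited — V2=12, R8=19. Nearest is V2 (12).
From V2: distances to unvisited — R8=13. Nearest is R8 (13).
Return R8→DC: 8.
Total = 4 + 9 + 12 + 13 + 8 = 46.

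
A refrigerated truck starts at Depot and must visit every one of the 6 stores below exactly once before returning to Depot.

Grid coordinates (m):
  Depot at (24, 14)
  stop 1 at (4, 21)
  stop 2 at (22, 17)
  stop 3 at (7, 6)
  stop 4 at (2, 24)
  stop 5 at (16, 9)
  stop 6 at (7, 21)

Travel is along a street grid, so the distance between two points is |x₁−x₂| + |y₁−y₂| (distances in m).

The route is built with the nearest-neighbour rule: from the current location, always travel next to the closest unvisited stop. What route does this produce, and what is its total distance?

From Depot: distances to unvisited — stop 2=5, stop 5=13, stop 6=24, stop 3=25, stop 1=27, stop 4=32. Nearest is stop 2 (5).
From stop 2: distances to unvisited — stop 5=14, stop 6=19, stop 1=22, stop 3=26, stop 4=27. Nearest is stop 5 (14).
From stop 5: distances to unvisited — stop 3=12, stop 6=21, stop 1=24, stop 4=29. Nearest is stop 3 (12).
From stop 3: distances to unvisited — stop 6=15, stop 1=18, stop 4=23. Nearest is stop 6 (15).
From stop 6: distances to unvisited — stop 1=3, stop 4=8. Nearest is stop 1 (3).
From stop 1: distances to unvisited — stop 4=5. Nearest is stop 4 (5).
Return stop 4→Depot: 32.
Total = 5 + 14 + 12 + 15 + 3 + 5 + 32 = 86.

Total distance 86 m via the nearest-neighbour route Depot → stop 2 → stop 5 → stop 3 → stop 6 → stop 1 → stop 4 → Depot.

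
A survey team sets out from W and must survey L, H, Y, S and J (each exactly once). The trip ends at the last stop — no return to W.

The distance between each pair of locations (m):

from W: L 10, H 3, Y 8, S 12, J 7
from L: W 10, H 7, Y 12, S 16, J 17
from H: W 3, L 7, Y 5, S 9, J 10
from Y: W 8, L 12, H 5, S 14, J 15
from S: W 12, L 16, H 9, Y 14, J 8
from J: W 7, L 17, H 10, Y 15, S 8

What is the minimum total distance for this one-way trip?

There are 5! = 120 possible orderings.
W → L → H → Y → S → J: 10+7+5+14+8 = 44
W → L → H → Y → J → S: 10+7+5+15+8 = 45
W → L → H → S → Y → J: 10+7+9+14+15 = 55
W → L → H → S → J → Y: 10+7+9+8+15 = 49
W → L → H → J → Y → S: 10+7+10+15+14 = 56
W → L → H → J → S → Y: 10+7+10+8+14 = 49
W → L → Y → H → S → J: 10+12+5+9+8 = 44
W → L → Y → H → J → S: 10+12+5+10+8 = 45
W → L → Y → S → H → J: 10+12+14+9+10 = 55
W → L → Y → S → J → H: 10+12+14+8+10 = 54
W → L → Y → J → H → S: 10+12+15+10+9 = 56
W → L → Y → J → S → H: 10+12+15+8+9 = 54
W → L → S → H → Y → J: 10+16+9+5+15 = 55
W → L → S → H → J → Y: 10+16+9+10+15 = 60
… (106 more)
W → J → S → H → Y → L: 7+8+9+5+12 = 41  ← best
The minimum is 41.
One shortest path: W → J → S → H → Y → L.

Minimum one-way distance = 41 m.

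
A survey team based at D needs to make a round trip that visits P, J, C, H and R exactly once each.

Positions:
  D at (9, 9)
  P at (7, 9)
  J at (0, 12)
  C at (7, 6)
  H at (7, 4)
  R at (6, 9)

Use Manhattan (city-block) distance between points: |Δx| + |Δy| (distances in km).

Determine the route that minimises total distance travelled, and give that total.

With 5 stops there are 5!/2 = 60 distinct round trips (a route and its reverse cost the same).
D → P → J → C → H → R → D: 2+10+13+2+6+3 = 36
D → P → J → C → R → H → D: 2+10+13+4+6+7 = 42
D → P → J → H → C → R → D: 2+10+15+2+4+3 = 36
D → P → J → H → R → C → D: 2+10+15+6+4+5 = 42
D → P → J → R → C → H → D: 2+10+9+4+2+7 = 34
D → P → J → R → H → C → D: 2+10+9+6+2+5 = 34
D → P → C → J → H → R → D: 2+3+13+15+6+3 = 42
D → P → C → J → R → H → D: 2+3+13+9+6+7 = 40
D → P → C → H → J → R → D: 2+3+2+15+9+3 = 34
D → P → C → H → R → J → D: 2+3+2+6+9+12 = 34
D → P → C → R → J → H → D: 2+3+4+9+15+7 = 40
D → P → C → R → H → J → D: 2+3+4+6+15+12 = 42
D → P → H → J → C → R → D: 2+5+15+13+4+3 = 42
D → P → H → J → R → C → D: 2+5+15+9+4+5 = 40
… (46 more)
The minimum is 34.
One optimal route: D → P → J → R → C → H → D (or its reverse).

Minimum total distance: 34 km.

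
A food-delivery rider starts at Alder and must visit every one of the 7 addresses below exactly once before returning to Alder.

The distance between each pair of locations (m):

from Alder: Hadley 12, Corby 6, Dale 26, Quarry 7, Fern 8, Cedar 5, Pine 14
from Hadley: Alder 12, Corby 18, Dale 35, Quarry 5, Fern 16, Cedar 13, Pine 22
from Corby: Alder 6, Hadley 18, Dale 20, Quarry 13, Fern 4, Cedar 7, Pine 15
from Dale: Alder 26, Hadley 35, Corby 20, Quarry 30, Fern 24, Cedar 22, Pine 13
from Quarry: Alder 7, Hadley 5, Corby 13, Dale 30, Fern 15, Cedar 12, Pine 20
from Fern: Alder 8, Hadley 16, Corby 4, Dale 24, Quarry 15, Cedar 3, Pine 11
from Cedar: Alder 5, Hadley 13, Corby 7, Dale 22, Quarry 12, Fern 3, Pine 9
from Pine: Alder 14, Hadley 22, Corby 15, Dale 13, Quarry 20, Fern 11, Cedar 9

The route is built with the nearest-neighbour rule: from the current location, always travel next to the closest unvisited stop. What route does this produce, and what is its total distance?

At Alder the remaining stops are Cedar 5, Corby 6, Quarry 7, Fern 8, Hadley 12, Pine 14, Dale 26; go to Cedar.
At Cedar the remaining stops are Fern 3, Corby 7, Pine 9, Quarry 12, Hadley 13, Dale 22; go to Fern.
At Fern the remaining stops are Corby 4, Pine 11, Quarry 15, Hadley 16, Dale 24; go to Corby.
At Corby the remaining stops are Quarry 13, Pine 15, Hadley 18, Dale 20; go to Quarry.
At Quarry the remaining stops are Hadley 5, Pine 20, Dale 30; go to Hadley.
At Hadley the remaining stops are Pine 22, Dale 35; go to Pine.
At Pine the remaining stops are Dale 13; go to Dale.
Return Dale→Alder: 26.
Total = 5 + 3 + 4 + 13 + 5 + 22 + 13 + 26 = 91.

91 m along Alder → Cedar → Fern → Corby → Quarry → Hadley → Pine → Dale → Alder.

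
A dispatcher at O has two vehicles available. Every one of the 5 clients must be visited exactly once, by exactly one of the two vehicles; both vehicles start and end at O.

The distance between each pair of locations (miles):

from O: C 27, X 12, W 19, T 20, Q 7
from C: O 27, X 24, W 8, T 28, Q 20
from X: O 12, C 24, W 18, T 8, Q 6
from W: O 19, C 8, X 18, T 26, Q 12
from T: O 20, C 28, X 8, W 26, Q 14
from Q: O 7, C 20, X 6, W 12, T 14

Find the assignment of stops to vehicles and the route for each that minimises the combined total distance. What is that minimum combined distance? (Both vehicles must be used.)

Check every non-empty split of the stops between the two vehicles; for each half take its own optimal tour:
  {C} + {X, W, T, Q}: 54 + 65 = 119
  {X} + {C, W, T, Q}: 24 + 75 = 99
  {C, X} + {W, T, Q}: 63 + 65 = 128
  {W} + {C, X, T, Q}: 38 + 75 = 113
  {C, W} + {X, T, Q}: 54 + 41 = 95
  {X, W} + {C, T, Q}: 49 + 75 = 124
  … (15 splits in total)
  {C, X, W, T} + {Q}: 75 + 14 = 89  ← best
Best: vehicle 1 O → X → T → C → W → O = 75; vehicle 2 O → Q → O = 14; combined 89.

Minimum combined distance: 89 miles.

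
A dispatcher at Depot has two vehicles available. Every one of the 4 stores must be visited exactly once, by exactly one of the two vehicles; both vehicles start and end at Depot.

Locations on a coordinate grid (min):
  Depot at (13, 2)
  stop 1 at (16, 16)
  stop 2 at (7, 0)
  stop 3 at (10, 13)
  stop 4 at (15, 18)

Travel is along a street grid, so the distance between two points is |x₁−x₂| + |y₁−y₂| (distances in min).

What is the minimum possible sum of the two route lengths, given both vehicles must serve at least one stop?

Minimum combined distance: 60 min.

Check every non-empty split of the stops between the two vehicles; for each half take its own optimal tour:
  {stop 1} + {stop 2, stop 3, stop 4}: 34 + 52 = 86
  {stop 2} + {stop 1, stop 3, stop 4}: 16 + 44 = 60
  {stop 1, stop 2} + {stop 3, stop 4}: 50 + 42 = 92
  {stop 3} + {stop 1, stop 2, stop 4}: 28 + 54 = 82
  {stop 1, stop 3} + {stop 2, stop 4}: 40 + 52 = 92
  {stop 2, stop 3} + {stop 1, stop 4}: 38 + 38 = 76
  … (7 splits in total)
Best: vehicle 1 Depot → stop 2 → Depot = 16; vehicle 2 Depot → stop 1 → stop 4 → stop 3 → Depot = 44; combined 60.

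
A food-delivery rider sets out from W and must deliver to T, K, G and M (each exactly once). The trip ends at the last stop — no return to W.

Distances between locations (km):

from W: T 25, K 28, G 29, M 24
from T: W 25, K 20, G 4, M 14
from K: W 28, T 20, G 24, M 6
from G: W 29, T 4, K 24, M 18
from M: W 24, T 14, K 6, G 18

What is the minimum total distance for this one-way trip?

Shortest open route: 52 km.

There are 4! = 24 possible orderings.
W - T - K - G - M: 25+20+24+18 = 87
W - T - K - M - G: 25+20+6+18 = 69
W - T - G - K - M: 25+4+24+6 = 59
W - T - G - M - K: 25+4+18+6 = 53
W - T - M - K - G: 25+14+6+24 = 69
W - T - M - G - K: 25+14+18+24 = 81
W - K - T - G - M: 28+20+4+18 = 70
W - K - T - M - G: 28+20+14+18 = 80
W - K - G - T - M: 28+24+4+14 = 70
W - K - G - M - T: 28+24+18+14 = 84
W - K - M - T - G: 28+6+14+4 = 52
W - K - M - G - T: 28+6+18+4 = 56
W - G - T - K - M: 29+4+20+6 = 59
W - G - T - M - K: 29+4+14+6 = 53
… (10 more)
The minimum is 52.
One shortest path: W → K → M → T → G.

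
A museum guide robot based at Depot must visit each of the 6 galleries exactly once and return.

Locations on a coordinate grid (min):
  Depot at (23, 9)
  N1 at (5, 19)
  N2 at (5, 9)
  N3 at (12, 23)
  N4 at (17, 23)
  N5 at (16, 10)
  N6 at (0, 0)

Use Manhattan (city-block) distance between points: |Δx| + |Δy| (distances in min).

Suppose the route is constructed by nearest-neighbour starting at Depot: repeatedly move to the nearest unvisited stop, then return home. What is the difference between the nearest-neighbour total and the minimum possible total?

From Depot: N5=8, N2=18, N4=20, N3=25, N1=28, N6=32 → choose N5 (8).
From N5: N2=12, N4=14, N3=17, N1=20, N6=26 → choose N2 (12).
From N2: N1=10, N6=14, N3=21, N4=26 → choose N1 (10).
From N1: N3=11, N4=16, N6=24 → choose N3 (11).
From N3: N4=5, N6=35 → choose N4 (5).
From N4: N6=40 → choose N6 (40).
NN route Depot → N5 → N2 → N1 → N3 → N4 → N6 → Depot costs 118.
Optimal: Depot → N2 → N6 → N1 → N3 → N4 → N5 → Depot costs 94 (by enumerating all 360 distinct tours).
Excess = 118 − 94 = 24.

The nearest-neighbour route is 24 min longer than optimal.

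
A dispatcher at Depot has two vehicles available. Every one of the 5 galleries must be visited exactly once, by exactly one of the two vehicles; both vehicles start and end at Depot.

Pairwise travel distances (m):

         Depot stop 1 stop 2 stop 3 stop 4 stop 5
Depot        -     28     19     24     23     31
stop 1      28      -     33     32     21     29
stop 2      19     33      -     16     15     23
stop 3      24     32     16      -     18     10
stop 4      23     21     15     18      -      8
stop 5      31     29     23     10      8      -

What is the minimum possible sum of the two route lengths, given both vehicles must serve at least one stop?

Try each way of splitting the stops between the two vehicles (each non-empty) and, for each split, find the best tour for each vehicle:
  {stop 1} + {stop 2, stop 3, stop 4, stop 5}: 56 + 76 = 132
  {stop 2} + {stop 1, stop 3, stop 4, stop 5}: 38 + 91 = 129
  {stop 1, stop 2} + {stop 3, stop 4, stop 5}: 80 + 65 = 145
  {stop 3} + {stop 1, stop 2, stop 4, stop 5}: 48 + 99 = 147
  {stop 1, stop 3} + {stop 2, stop 4, stop 5}: 84 + 73 = 157
  {stop 2, stop 3} + {stop 1, stop 4, stop 5}: 59 + 88 = 147
  … (15 splits in total)
Best: vehicle 1 Depot → stop 2 → Depot = 38; vehicle 2 Depot → stop 1 → stop 4 → stop 5 → stop 3 → Depot = 91; combined 129.

Minimum combined distance: 129 m.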